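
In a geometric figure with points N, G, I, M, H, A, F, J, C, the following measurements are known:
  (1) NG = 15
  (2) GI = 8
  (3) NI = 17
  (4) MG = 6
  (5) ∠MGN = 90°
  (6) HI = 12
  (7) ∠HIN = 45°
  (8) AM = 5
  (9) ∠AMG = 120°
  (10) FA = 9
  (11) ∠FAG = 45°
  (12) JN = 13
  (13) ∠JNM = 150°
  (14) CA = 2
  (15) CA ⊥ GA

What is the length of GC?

Step 1: By the law of cosines on triangle GMA: GA² = 6² + 5² − 2·6·5·cos(120°) = 91, so GA = √91.
Step 2: By the law of cosines on triangle GAC: GC² = √91² + 2² − 2·√91·2·cos(90°) = 95, so GC = √95.

Therefore, the length of GC = √95.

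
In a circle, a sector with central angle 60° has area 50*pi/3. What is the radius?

The sector covers 60°/360° = 1/6 of the full circle.
Full circle area = 50*pi/3 / 1/6 = 100*pi.
Since full area = πr², we get r² = 100*pi/π = 100, so r = 10.

10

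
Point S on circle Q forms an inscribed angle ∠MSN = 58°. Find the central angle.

The inscribed angle theorem states that a central angle is always twice any inscribed angle that subtends the same arc.
Since the inscribed angle is 58°, the central angle = 2 × 58° = 116°.

116°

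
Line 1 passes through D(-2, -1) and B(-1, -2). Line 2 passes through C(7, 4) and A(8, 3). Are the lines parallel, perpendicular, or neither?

Slope of line 1: m1 = (-2 - -1)/(-1 - -2) = -1/1 = -1
Slope of line 2: m2 = (3 - 4)/(8 - 7) = -1/1 = -1
m1 = m2, so the lines are parallel.

Parallel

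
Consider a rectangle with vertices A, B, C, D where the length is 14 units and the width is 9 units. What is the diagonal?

d = sqrt(14^2 + 9^2) = sqrt(277)

sqrt(277)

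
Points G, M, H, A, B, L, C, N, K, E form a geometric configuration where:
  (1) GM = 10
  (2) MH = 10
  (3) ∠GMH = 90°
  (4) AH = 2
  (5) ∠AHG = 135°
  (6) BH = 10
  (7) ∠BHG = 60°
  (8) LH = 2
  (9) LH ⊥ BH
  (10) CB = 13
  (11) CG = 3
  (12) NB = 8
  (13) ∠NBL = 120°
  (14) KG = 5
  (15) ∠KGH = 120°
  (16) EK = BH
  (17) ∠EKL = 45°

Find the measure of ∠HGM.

Step 1: By the law of cosines on triangle GMH: GH² = 10² + 10² − 2·10·10·cos(90°) = 200, so GH = 10·√2.
Step 2: By the inverse law of cosines on triangle HGM: cos(∠HGM) = ((10·√2)² + 10² − 10²) / (2·10·√2·10) = 200/282.84 = 0.7071, so ∠HGM = 45°.

Therefore, the measure of angle ∠HGM = 45°.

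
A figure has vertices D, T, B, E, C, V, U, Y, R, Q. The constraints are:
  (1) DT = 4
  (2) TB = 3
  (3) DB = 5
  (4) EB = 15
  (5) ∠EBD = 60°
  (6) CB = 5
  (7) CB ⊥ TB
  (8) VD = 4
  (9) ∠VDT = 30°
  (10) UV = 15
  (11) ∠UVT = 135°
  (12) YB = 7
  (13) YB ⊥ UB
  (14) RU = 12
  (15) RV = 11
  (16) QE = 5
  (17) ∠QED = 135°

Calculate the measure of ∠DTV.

Step 1: By the law of cosines on triangle TDV: TV² = 4² + 4² − 2·4·4·cos(30°) = 4.29, so TV ≈ 2.07.
Step 2: By the inverse law of cosines on triangle DTV: cos(∠DTV) = (4² + 2.07² − 4²) / (2·4·2.07) = 4.29/16.56 = 0.2588, so ∠DTV = 75°.

Therefore, the measure of angle ∠DTV = 75°.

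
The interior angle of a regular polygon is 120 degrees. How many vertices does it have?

Exterior angle = 180 - 120 = 60. n = 360 / 60 = 6.

6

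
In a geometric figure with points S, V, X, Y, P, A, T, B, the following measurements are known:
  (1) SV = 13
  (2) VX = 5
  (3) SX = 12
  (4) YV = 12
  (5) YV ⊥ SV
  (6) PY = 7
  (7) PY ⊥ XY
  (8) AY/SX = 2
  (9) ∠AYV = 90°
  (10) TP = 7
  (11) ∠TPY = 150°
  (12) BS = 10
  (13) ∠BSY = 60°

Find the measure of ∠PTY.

Step 1: By the law of cosines on triangle TPY: TY² = 7² + 7² − 2·7·7·cos(150°) = 182.87, so TY ≈ 13.52.
Step 2: By the inverse law of cosines on triangle PTY: cos(∠PTY) = (7² + 13.52² − 7²) / (2·7·13.52) = 182.87/189.32 = 0.9659, so ∠PTY = 15°.

Therefore, the measure of angle ∠PTY = 15°.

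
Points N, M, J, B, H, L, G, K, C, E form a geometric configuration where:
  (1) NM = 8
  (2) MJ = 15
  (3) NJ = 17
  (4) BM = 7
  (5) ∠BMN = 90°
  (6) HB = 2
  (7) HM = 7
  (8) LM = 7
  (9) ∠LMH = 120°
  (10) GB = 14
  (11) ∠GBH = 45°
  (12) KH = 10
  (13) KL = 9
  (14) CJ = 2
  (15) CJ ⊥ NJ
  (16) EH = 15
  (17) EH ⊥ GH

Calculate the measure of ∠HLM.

Step 1: By the law of cosines on triangle LMH: LH² = 7² + 7² − 2·7·7·cos(120°) = 147, so LH = 7·√3.
Step 2: By the inverse law of cosines on triangle HLM: cos(∠HLM) = ((7·√3)² + 7² − 7²) / (2·7·√3·7) = 147/169.74 = 0.866, so ∠HLM = 30°.

Therefore, the measure of angle ∠HLM = 30°.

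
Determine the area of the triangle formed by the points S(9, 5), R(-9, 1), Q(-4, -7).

Using the Shoelace formula for a triangle:
Area = (1/2)|x0(y1 - y2) + x1(y2 - y0) + x2(y0 - y1)|
Area = (1/2)|9(1 - -7) + -9(-7 - 5) + -4(5 - 1)|
Area = (1/2)|72 + 108 + -16|
Area = (1/2)|164|
Area = (1/2)(164)
Area = 82

82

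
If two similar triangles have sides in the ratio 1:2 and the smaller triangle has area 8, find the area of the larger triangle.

Area ratio = (1/2)^2 = 1/4. Area of the larger triangle = 8 * 4/1 = 32.

32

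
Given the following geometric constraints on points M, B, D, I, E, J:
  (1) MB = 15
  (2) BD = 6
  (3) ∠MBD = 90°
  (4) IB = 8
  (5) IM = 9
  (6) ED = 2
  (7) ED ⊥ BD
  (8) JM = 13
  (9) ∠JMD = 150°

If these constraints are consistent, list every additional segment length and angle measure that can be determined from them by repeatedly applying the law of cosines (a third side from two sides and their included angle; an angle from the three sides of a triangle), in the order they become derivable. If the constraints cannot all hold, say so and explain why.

The constraints are consistent. Derivable facts, in order:
After 1 step:
- BE = 2·√10
- MD = 3·√29
- ∠BIM = 123.75°
- ∠BMI = 26.32°
- ∠IBM = 29.93°
After 2 steps:
- DJ ≈ 28.17
- ∠BDM = 68.2°
- ∠BED = 71.57°
- ∠BMD = 21.8°
- ∠DBE = 18.43°
After 3 steps:
- ∠DJM = 16.66°
- ∠JDM = 13.34°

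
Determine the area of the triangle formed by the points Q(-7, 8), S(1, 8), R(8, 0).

The Shoelace formula computes the area from vertex coordinates by summing cross products.
For vertices (-7,8), (1,8), (8,0):
Signed sum = -7*8 - 1*8 + 1*0 - 8*8 + 8*8 - -7*0
= -64 + -64 + 64 = -64
Area = (1/2)|-64| = 32.

32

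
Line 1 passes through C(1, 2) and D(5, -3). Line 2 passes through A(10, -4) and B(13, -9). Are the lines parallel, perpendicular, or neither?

Slope of line 1: m1 = (-3 - 2)/(5 - 1) = -5/4 = -5/4
Slope of line 2: m2 = (-9 - -4)/(13 - 10) = -5/3 = -5/3
For parallel lines we need equal slopes: -5/4 != -5/3.
For perpendicular lines we need m1*m2 = -1: (-5/4)(-5/3) = 25/12 != -1.
Since neither condition holds, the lines are neither parallel nor perpendicular.

Neither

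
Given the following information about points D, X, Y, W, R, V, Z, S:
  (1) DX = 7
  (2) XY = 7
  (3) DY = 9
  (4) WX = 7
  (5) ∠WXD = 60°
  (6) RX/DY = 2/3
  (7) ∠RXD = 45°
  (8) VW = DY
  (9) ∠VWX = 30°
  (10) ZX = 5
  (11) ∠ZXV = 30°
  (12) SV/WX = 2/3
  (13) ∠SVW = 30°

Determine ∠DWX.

Step 1: By the law of cosines on triangle WXD: WD² = 7² + 7² − 2·7·7·cos(60°) = 49, so WD = 7.
Step 2: By the inverse law of cosines on triangle DWX: cos(∠DWX) = (7² + 7² − 7²) / (2·7·7) = 49/98 = 0.5, so ∠DWX = 60°.

Therefore, the measure of angle ∠DWX = 60°.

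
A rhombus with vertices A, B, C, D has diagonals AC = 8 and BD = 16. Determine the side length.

Half-diagonals are 4 and 8. side = sqrt(4^2 + 8^2) = sqrt(80) = 4*sqrt(5)

4*sqrt(5)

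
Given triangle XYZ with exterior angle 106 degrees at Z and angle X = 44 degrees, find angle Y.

By the exterior angle theorem: exterior angle = sum of remote interior angles.
106 = 44 + angle Y
angle Y = 106 - 44 = 62 degrees

62 degrees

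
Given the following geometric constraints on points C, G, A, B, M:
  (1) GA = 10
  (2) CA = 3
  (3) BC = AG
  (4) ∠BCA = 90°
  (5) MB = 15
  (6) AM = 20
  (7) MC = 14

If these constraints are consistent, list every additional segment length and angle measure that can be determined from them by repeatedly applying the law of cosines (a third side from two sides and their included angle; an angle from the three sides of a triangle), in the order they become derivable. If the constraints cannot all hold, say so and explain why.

These constraints are not satisfiable: by the triangle inequality in triangle CAM, (2) CA = 3 and (7) MC = 14 force AM ≤ 3 + 14 = 17, but (6) says AM = 20. No planar figure meets all of them, so nothing further can be derived.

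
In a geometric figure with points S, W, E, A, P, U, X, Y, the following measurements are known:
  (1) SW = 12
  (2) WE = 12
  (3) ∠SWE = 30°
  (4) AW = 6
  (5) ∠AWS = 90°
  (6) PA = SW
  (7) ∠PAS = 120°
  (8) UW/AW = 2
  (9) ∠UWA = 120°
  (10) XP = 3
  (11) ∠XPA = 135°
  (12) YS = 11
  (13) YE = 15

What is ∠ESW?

Step 1: By the law of cosines on triangle SWE: SE² = 12² + 12² − 2·12·12·cos(30°) = 38.58, so SE ≈ 6.21.
Step 2: By the inverse law of cosines on triangle ESW: cos(∠ESW) = (6.21² + 12² − 12²) / (2·6.21·12) = 38.58/149.08 = 0.2588, so ∠ESW = 75°.

Therefore, the measure of angle ∠ESW = 75°.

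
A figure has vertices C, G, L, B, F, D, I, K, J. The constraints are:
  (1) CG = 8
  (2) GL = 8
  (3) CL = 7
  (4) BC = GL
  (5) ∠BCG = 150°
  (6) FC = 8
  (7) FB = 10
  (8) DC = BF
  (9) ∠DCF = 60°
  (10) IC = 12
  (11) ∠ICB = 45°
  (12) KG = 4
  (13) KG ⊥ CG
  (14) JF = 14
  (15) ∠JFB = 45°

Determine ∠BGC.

From the given relations: BC = GL = 8.
Step 1: By the law of cosines on triangle GCB: GB² = 8² + 8² − 2·8·8·cos(150°) = 238.85, so GB ≈ 15.45.
Step 2: By the inverse law of cosines on triangle BGC: cos(∠BGC) = (15.45² + 8² − 8²) / (2·15.45·8) = 238.85/247.28 = 0.9659, so ∠BGC = 15°.

Therefore, the measure of angle ∠BGC = 15°.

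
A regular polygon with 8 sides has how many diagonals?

Each of the 8 vertices connects to 5 non-adjacent vertices via diagonals.
Total connections = 8 × 5 = 40, but each diagonal is counted twice.
Number of diagonals = 40 / 2 = 20.

20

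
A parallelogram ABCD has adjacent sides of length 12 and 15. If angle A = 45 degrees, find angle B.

In a parallelogram, consecutive angles are supplementary (sum to 180°).
angle B = 180 - angle A
angle B = 180 - 45
angle B = 135 degrees

135 degrees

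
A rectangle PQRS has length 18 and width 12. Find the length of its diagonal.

A rectangle's diagonal splits it into two right triangles, with the diagonal as the hypotenuse.
By the Pythagorean theorem, d^2 = 18^2 + 12^2 = 468.
Therefore d = sqrt(468) = 6*sqrt(13).

6*sqrt(13)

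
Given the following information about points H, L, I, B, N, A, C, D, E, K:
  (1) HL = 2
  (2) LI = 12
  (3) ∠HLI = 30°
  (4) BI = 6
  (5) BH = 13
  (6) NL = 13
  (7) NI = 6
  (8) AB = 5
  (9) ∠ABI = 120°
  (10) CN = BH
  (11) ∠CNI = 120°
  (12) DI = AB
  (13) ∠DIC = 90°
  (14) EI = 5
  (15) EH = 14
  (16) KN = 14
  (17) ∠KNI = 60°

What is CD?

From the given relations: CN = BH = 13; DI = AB = 5.
Step 1: By the law of cosines on triangle CNI: CI² = 13² + 6² − 2·13·6·cos(120°) = 283, so CI ≈ 16.82.
Step 2: By the law of cosines on triangle CID: CD² = 16.82² + 5² − 2·16.82·5·cos(90°) = 308, so CD = 2·√77.

Therefore, the length of CD = 2·√77.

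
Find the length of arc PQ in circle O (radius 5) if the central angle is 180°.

The full circumference is 2πr = 2π(5) = 10*pi.
The arc spans 180° out of 360°, which is a fraction of 1/2.
Arc length = 10*pi × 1/2 = 5*pi.

5*pi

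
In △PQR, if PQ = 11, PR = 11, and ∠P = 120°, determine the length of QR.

When two sides and the included angle are known, the law of cosines gives the third side.
c^2 = a^2 + b^2 - 2ab cos(C) generalizes the Pythagorean theorem to non-right triangles.
Here: QR^2 = 121 + 121 - 242*(-1/2) = 363
QR = 11*sqrt(3)

11*sqrt(3)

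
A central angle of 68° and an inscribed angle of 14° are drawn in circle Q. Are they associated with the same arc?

By the inscribed angle theorem, the inscribed angle for a central angle of 68° should be 68° / 2 = 34°.
The given inscribed angle is 14°, which does not equal 34°.
Therefore, no, they do not correspond to the same arc.

No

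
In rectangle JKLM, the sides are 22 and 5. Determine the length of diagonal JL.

A rectangle's diagonal splits it into two right triangles, with the diagonal as the hypotenuse.
By the Pythagorean theorem, d^2 = 22^2 + 5^2 = 509.
Therefore d = sqrt(509).

sqrt(509)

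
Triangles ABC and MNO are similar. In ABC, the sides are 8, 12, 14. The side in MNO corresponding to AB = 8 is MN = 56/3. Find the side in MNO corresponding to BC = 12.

Similar triangles have proportional sides. Setting up the proportion:
MN / AB = NO / BC
56/3 / 8 = NO / 12
NO = 12 * 56/3 / 8 = 28.

28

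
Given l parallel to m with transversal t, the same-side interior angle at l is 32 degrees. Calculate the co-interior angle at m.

Co-interior (same-side interior) angles are between the parallel lines on the same side of the transversal.
Unlike corresponding or alternate interior angles, they are supplementary rather than equal.
So the angle = 180 - 32 = 148 degrees.

148 degrees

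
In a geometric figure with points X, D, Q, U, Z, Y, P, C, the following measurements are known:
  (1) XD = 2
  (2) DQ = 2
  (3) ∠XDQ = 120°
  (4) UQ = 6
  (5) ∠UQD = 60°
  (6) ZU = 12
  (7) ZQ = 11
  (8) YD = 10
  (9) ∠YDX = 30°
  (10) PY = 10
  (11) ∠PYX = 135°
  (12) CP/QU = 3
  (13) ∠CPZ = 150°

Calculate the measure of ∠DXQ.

Step 1: By the law of cosines on triangle XDQ: XQ² = 2² + 2² − 2·2·2·cos(120°) = 12, so XQ = 2·√3.
Step 2: By the inverse law of cosines on triangle DXQ: cos(∠DXQ) = (2² + (2·√3)² − 2²) / (2·2·2·√3) = 12/13.86 = 0.866, so ∠DXQ = 30°.

Therefore, the measure of angle ∠DXQ = 30°.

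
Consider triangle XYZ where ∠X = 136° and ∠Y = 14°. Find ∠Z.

Let angle Z = x. Then 136 + 14 + x = 180.
x = 180 - 150 = 30 degrees.

30 degrees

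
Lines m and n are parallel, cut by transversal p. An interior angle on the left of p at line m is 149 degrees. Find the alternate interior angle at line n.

Alternate interior angles formed by parallel lines and a transversal are equal.
The given angle is 149 degrees.
The alternate interior angle = 149 degrees.

149 degrees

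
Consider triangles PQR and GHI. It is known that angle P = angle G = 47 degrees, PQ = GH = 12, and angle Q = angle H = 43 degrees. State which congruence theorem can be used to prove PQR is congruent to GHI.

The given information provides:
angle P = angle G = 47 degrees, PQ = GH = 12, and angle Q = angle H = 43 degrees
This matches the ASA congruence theorem.
Two pairs of corresponding angles and the included side are equal (Angle-Side-Angle).

ASA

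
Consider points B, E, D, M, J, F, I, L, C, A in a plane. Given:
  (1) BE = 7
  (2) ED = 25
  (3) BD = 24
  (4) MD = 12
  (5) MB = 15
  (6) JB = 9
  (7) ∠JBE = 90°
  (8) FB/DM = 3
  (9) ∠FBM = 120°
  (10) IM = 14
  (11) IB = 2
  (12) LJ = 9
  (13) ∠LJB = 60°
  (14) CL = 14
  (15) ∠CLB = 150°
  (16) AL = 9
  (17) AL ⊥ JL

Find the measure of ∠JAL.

Step 1: By the law of cosines on triangle ALJ: AJ² = 9² + 9² − 2·9·9·cos(90°) = 162, so AJ = 9·√2.
Step 2: By the inverse law of cosines on triangle JAL: cos(∠JAL) = ((9·√2)² + 9² − 9²) / (2·9·√2·9) = 162/229.1 = 0.7071, so ∠JAL = 45°.

Therefore, the measure of angle ∠JAL = 45°.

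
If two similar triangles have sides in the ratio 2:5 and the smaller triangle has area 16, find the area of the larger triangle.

The ratio of areas of similar triangles = (side ratio)^2.
Side ratio = 2:5, so area ratio = 4:25.
Area of the larger triangle / Area of the smaller triangle = 25/4
Area of the larger triangle = 16 * 25/4 = 100

100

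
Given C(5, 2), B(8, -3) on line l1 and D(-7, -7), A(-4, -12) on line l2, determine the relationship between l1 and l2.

Slope of line 1: m1 = (-3 - 2)/(8 - 5) = -5/3 = -5/3
Slope of line 2: m2 = (-12 - -7)/(-4 - -7) = -5/3 = -5/3
Two lines are parallel if and only if they have equal slopes (or both are vertical).
Here m1 = m2 = -5/3, confirming the lines are parallel.

Parallel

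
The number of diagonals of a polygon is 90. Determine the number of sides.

Using d = n(n - 3)/2, we solve 90 = n(n - 3)/2.
So n(n - 3) = 180.
Testing n = 15: 15 * 12 = 180 = 180. Correct.
The polygon has 15 sides.

15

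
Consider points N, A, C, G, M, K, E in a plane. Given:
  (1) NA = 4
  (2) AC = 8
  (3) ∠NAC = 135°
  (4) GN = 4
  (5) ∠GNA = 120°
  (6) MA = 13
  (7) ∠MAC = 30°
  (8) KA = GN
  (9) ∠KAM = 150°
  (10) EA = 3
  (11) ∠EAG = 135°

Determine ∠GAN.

Step 1: By the law of cosines on triangle ANG: AG² = 4² + 4² − 2·4·4·cos(120°) = 48, so AG = 4·√3.
Step 2: By the inverse law of cosines on triangle GAN: cos(∠GAN) = ((4·√3)² + 4² − 4²) / (2·4·√3·4) = 48/55.43 = 0.866, so ∠GAN = 30°.

Therefore, the measure of angle ∠GAN = 30°.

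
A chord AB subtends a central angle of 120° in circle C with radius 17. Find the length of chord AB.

Chord = 2(17) sin(60°) = 17*sqrt(3)

17*sqrt(3)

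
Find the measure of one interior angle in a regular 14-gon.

Each interior angle of a regular n-gon is (n - 2) * 180 / n.
For n = 14: (14 - 2) * 180 / 14 = 2160/14 = 1080/7 degrees.

1080/7 degrees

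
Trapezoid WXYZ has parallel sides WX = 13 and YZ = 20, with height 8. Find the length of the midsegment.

The midsegment of a trapezoid = (base1 + base2) / 2
midsegment = (13 + 20) / 2
midsegment = 33 / 2
midsegment = 33/2

33/2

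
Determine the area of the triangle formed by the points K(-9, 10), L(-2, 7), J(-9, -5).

Shoelace: Area = (1/2)|-9(7--5) + -2(-5-10) + -9(10-7)| = (1/2)(105) = 105/2

105/2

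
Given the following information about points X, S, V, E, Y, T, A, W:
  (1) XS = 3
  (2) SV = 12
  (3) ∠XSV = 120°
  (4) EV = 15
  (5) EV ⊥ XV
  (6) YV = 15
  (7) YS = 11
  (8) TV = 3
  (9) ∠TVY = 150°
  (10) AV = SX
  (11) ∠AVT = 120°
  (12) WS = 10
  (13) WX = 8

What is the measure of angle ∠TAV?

From the given relations: AV = SX = 3.
Step 1: By the law of cosines on triangle AVT: AT² = 3² + 3² − 2·3·3·cos(120°) = 27, so AT = 3·√3.
Step 2: By the inverse law of cosines on triangle TAV: cos(∠TAV) = ((3·√3)² + 3² − 3²) / (2·3·√3·3) = 27/31.18 = 0.866, so ∠TAV = 30°.

Therefore, the measure of angle ∠TAV = 30°.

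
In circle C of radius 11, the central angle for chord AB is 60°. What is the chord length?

Chord length = 2r sin(θ/2)
= 2 × 11 × sin(60°/2)
= 2 × 11 × sin(30°)
= 11

11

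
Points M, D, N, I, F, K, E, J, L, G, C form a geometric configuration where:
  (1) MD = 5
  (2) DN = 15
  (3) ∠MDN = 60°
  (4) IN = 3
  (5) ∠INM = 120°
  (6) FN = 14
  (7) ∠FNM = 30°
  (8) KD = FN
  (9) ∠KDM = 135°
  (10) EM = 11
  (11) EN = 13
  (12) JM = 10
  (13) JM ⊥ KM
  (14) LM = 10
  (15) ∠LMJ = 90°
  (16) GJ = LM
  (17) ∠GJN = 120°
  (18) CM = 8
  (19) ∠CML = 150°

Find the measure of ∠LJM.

Step 1: By the law of cosines on triangle JML: JL² = 10² + 10² − 2·10·10·cos(90°) = 200, so JL = 10·√2.
Step 2: By the inverse law of cosines on triangle LJM: cos(∠LJM) = ((10·√2)² + 10² − 10²) / (2·10·√2·10) = 200/282.84 = 0.7071, so ∠LJM = 45°.

Therefore, the measure of angle ∠LJM = 45°.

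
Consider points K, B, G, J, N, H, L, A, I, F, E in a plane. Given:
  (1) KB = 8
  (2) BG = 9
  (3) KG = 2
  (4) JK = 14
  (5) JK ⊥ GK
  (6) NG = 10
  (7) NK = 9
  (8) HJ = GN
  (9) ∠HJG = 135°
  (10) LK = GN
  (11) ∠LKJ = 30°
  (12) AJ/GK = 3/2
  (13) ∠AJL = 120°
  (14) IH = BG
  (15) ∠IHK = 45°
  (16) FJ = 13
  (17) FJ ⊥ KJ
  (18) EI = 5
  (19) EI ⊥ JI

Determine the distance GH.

From the given relations: HJ = GN = 10.
Step 1: By the law of cosines on triangle JKG: JG² = 14² + 2² − 2·14·2·cos(90°) = 200, so JG = 10·√2.
Step 2: By the law of cosines on triangle GJH: GH² = (10·√2)² + 10² − 2·10·√2·10·cos(135°) = 500, so GH = 10·√5.

Therefore, the length of GH = 10·√5.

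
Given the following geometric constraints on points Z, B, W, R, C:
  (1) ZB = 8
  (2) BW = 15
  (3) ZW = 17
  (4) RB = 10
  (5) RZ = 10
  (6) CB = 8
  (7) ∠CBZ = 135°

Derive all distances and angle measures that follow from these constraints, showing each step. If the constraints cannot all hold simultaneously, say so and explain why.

The constraints are consistent.

Step 1: From ZB = 8, BC = 8, and ∠ZBC = 135°, by the law of cosines:
  ZC² = ZB² + BC² - 2·ZB·BC·cos(135°) = 64 + 64 + 90.51 = 218.5
  ZC ≈ 14.78

Step 2: From ZB = 8, ZR = 10, BR = 10, by the inverse law of cosines:
  cos(∠BZR) = (ZB² + ZR² - BR²) / (2·ZB·ZR)
  ∠BZR = 66.42°

Step 3: From ZB = 8, ZW = 17, BW = 15, by the inverse law of cosines:
  cos(∠BZW) = (ZB² + ZW² - BW²) / (2·ZB·ZW)
  ∠BZW = 61.93°

Step 4: From BR = 10, BZ = 8, RZ = 10, by the inverse law of cosines:
  cos(∠RBZ) = (BR² + BZ² - RZ²) / (2·BR·BZ)
  ∠RBZ = 66.42°

Step 5: From BW = 15, BZ = 8, WZ = 17, by the inverse law of cosines:
  cos(∠WBZ) = (BW² + BZ² - WZ²) / (2·BW·BZ)
  ∠WBZ = 90°

Step 6: From WB = 15, WZ = 17, BZ = 8, by the inverse law of cosines:
  cos(∠BWZ) = (WB² + WZ² - BZ²) / (2·WB·WZ)
  ∠BWZ = 28.07°

Step 7: From RB = 10, RZ = 10, BZ = 8, by the inverse law of cosines:
  cos(∠BRZ) = (RB² + RZ² - BZ²) / (2·RB·RZ)
  ∠BRZ = 47.16°

Step 8: From ZB = 8, ZC = 14.78, BC = 8, by the inverse law of cosines:
  cos(∠BZC) = (ZB² + ZC² - BC²) / (2·ZB·ZC)
  ∠BZC = 22.5°

Step 9: From CB = 8, CZ = 14.78, BZ = 8, by the inverse law of cosines:
  cos(∠BCZ) = (CB² + CZ² - BZ²) / (2·CB·CZ)
  ∠BCZ = 22.5°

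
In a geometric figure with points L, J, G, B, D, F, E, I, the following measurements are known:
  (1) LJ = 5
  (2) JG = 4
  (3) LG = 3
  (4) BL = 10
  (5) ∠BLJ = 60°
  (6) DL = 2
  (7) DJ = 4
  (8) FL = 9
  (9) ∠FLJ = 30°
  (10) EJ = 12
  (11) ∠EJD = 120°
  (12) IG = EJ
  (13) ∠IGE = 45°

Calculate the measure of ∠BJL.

Step 1: By the law of cosines on triangle JLB: JB² = 5² + 10² − 2·5·10·cos(60°) = 75, so JB = 5·√3.
Step 2: By the inverse law of cosines on triangle BJL: cos(∠BJL) = ((5·√3)² + 5² − 10²) / (2·5·√3·5) = 0/86.6 = 0, so ∠BJL = 90°.

Therefore, the measure of angle ∠BJL = 90°.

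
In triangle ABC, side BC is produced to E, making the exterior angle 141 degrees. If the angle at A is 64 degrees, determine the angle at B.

By the exterior angle theorem: exterior angle = sum of remote interior angles.
141 = 64 + angle B
angle B = 141 - 64 = 77 degrees

77 degrees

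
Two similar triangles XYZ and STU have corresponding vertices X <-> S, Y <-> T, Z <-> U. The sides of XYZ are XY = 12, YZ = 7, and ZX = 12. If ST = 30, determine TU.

Since the triangles are similar, the ratio of corresponding sides is constant.
Scale factor k = ST / XY = 30 / 12 = 5/2
TU = k * YZ = 5/2 * 7 = 35/2

35/2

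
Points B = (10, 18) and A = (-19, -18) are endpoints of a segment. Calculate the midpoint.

M = ((x₁ + x₂)/2, (y₁ + y₂)/2)
= ((10 + -19)/2, (18 + -18)/2)
= (-9/2, 0/2) = (-9/2, 0)

(-9/2, 0)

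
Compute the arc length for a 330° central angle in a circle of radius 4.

Arc length = 2πr × θ/360
= 2π × 4 × 11/12
= 22*pi/3

22*pi/3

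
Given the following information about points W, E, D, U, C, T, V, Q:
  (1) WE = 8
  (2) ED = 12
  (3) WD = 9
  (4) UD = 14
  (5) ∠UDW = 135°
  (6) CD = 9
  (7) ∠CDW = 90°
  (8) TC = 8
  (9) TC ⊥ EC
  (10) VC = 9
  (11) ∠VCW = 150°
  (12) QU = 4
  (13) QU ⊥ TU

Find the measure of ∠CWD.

Step 1: By the law of cosines on triangle WDC: WC² = 9² + 9² − 2·9·9·cos(90°) = 162, so WC = 9·√2.
Step 2: By the inverse law of cosines on triangle CWD: cos(∠CWD) = ((9·√2)² + 9² − 9²) / (2·9·√2·9) = 162/229.1 = 0.7071, so ∠CWD = 45°.

Therefore, the measure of angle ∠CWD = 45°.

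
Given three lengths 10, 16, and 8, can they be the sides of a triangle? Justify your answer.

Check all three triangle inequalities:
10 + 16 = 26 > 8 ✓
10 + 8 = 18 > 16 ✓
16 + 8 = 24 > 10 ✓
All conditions hold, so these sides form a valid triangle.

Yes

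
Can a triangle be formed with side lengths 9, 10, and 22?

Check the triangle inequality: 9 + 10 = 19 ≤ 22.
Since the sum of two sides does not exceed the third, no triangle can be formed.

No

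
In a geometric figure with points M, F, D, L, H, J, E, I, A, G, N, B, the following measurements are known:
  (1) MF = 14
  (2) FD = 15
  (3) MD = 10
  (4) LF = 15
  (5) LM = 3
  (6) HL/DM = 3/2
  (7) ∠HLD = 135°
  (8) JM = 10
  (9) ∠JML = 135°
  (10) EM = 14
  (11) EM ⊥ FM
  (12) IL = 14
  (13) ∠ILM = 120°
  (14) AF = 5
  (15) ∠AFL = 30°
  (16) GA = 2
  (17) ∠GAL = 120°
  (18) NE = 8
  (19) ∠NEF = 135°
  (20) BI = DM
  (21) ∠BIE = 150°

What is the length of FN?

Step 1: By the law of cosines on triangle EMF: EF² = 14² + 14² − 2·14·14·cos(90°) = 392, so EF = 14·√2.
Step 2: By the law of cosines on triangle FEN: FN² = (14·√2)² + 8² − 2·14·√2·8·cos(135°) = 680, so FN = 2·√170.

Therefore, the length of FN = 2·√170.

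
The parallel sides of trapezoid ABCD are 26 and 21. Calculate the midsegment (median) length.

The midsegment (median) of a trapezoid connects the midpoints of the non-parallel sides.
Its length is the average of the two bases: (26 + 21) / 2 = 47/2.

47/2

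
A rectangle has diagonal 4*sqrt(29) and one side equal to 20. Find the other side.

The diagonal of a rectangle forms a right triangle with the two sides.
Rearranging the Pythagorean theorem: missing side = sqrt(d^2 - known^2).
= sqrt(464 - 400) = sqrt(64) = 8.

8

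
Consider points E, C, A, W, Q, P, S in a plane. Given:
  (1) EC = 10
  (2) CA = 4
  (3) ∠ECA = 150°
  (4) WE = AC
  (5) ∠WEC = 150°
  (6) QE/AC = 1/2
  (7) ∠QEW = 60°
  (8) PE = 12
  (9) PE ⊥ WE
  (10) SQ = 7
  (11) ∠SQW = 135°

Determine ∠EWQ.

From the given relations: WE = AC = 4; QE = 1/2·AC = 1/2·4 = 2.
Step 1: By the law of cosines on triangle WEQ: WQ² = 4² + 2² − 2·4·2·cos(60°) = 12, so WQ = 2·√3.
Step 2: By the inverse law of cosines on triangle EWQ: cos(∠EWQ) = (4² + (2·√3)² − 2²) / (2·4·2·√3) = 24/27.71 = 0.866, so ∠EWQ = 30°.

Therefore, the measure of angle ∠EWQ = 30°.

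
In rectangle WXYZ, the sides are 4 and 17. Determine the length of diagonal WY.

Using the Pythagorean theorem:
d² = 4² + 17² = 16 + 289 = 305
d = sqrt(305)

sqrt(305)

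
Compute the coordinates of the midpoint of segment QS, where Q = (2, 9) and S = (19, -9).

The midpoint is the average of the coordinates:
x: (2 + 19)/2 = 21/2
y: (9 + -9)/2 = 0
Midpoint = (21/2, 0)

(21/2, 0)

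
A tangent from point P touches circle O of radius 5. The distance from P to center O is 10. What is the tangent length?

tangent = √(d² - r²) = √(10² - 5²) = √(100 - 25) = √75 = 5*sqrt(3)

5*sqrt(3)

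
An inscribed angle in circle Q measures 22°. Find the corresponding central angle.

By the inscribed angle theorem, the central angle is twice the inscribed angle.
Central angle = 2 × 22° = 44°

44°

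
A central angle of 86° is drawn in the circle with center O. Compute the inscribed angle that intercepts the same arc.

By the inscribed angle theorem, the inscribed angle is half the central angle.
Inscribed angle = 86° / 2 = 43°

43°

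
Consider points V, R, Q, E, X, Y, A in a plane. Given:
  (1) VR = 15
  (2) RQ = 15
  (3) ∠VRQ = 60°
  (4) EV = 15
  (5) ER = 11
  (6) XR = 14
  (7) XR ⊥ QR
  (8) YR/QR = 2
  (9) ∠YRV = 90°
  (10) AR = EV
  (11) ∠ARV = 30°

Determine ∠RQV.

Step 1: By the law of cosines on triangle QRV: QV² = 15² + 15² − 2·15·15·cos(60°) = 225, so QV = 15.
Step 2: By the inverse law of cosines on triangle RQV: cos(∠RQV) = (15² + 15² − 15²) / (2·15·15) = 225/450 = 0.5, so ∠RQV = 60°.

Therefore, the measure of angle ∠RQV = 60°.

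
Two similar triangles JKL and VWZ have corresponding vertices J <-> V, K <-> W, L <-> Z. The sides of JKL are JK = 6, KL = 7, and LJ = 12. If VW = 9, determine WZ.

Similar triangles have proportional sides. Setting up the proportion:
VW / JK = WZ / KL
9 / 6 = WZ / 7
WZ = 7 * 9 / 6 = 21/2.

21/2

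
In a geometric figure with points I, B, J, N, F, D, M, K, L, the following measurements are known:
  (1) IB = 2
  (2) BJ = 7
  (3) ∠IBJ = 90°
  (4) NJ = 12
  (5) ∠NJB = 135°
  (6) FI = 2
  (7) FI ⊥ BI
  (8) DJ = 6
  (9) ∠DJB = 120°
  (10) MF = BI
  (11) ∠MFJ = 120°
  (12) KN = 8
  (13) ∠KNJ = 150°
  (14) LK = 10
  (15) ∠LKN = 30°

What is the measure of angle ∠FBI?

Step 1: By the law of cosines on triangle BIF: BF² = 2² + 2² − 2·2·2·cos(90°) = 8, so BF = 2·√2.
Step 2: By the inverse law of cosines on triangle FBI: cos(∠FBI) = ((2·√2)² + 2² − 2²) / (2·2·√2·2) = 8/11.31 = 0.7071, so ∠FBI = 45°.

Therefore, the measure of angle ∠FBI = 45°.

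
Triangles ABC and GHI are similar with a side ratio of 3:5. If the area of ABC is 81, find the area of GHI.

Area ratio = (3/5)^2 = 9/25. Area of GHI = 81 * 25/9 = 225.

225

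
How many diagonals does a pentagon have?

Total line segments between 5 vertices = C(5,2) = 10.
Subtract the 5 sides: 10 - 5 = 5 diagonals.

5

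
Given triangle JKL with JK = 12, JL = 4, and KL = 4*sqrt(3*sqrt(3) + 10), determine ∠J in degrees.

cos(J) = (12² + 4² - (4*sqrt(3*sqrt(3) + 10))²) / (2 × 12 × 4) = -sqrt(3)/2, so J = arccos(-sqrt(3)/2) = 150°.

150°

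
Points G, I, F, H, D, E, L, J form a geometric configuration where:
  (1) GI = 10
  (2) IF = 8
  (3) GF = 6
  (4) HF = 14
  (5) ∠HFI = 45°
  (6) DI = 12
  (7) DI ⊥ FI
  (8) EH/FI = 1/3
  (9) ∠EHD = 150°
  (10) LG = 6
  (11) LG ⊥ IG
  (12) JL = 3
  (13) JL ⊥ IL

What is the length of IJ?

Step 1: By the law of cosines on triangle LGI: LI² = 6² + 10² − 2·6·10·cos(90°) = 136, so LI = 2·√34.
Step 2: By the law of cosines on triangle ILJ: IJ² = (2·√34)² + 3² − 2·2·√34·3·cos(90°) = 145, so IJ = √145.

Therefore, the length of IJ = √145.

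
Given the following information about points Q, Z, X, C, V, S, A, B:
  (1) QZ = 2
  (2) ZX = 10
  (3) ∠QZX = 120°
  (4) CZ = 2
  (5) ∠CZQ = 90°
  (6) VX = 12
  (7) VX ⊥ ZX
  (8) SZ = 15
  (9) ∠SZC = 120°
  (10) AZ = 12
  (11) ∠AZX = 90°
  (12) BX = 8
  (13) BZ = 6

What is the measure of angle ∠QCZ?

Step 1: By the law of cosines on triangle CZQ: CQ² = 2² + 2² − 2·2·2·cos(90°) = 8, so CQ = 2·√2.
Step 2: By the inverse law of cosines on triangle QCZ: cos(∠QCZ) = ((2·√2)² + 2² − 2²) / (2·2·√2·2) = 8/11.31 = 0.7071, so ∠QCZ = 45°.

Therefore, the measure of angle ∠QCZ = 45°.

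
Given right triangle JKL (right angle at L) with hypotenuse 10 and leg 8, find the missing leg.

KL = sqrt(10^2 - 8^2) = sqrt(36) = 6

6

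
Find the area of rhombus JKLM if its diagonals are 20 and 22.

The diagonals of a rhombus divide it into four right triangles.
Each triangle has legs 20/ 2 = 10 and 22/2 = 11, so each has area (1/2)*10*11 = 55.
Four such triangles give total area = (d1 * d2) / 2 = 220.

220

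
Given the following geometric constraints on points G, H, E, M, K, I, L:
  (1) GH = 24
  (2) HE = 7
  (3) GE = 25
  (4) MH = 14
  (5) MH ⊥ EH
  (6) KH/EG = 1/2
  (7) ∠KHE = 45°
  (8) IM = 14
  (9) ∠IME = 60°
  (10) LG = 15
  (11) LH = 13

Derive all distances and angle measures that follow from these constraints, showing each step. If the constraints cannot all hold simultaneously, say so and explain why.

The constraints are consistent.

From the given relations:
  KH = 1/2·EG = 1/2·25 ≈ 12.5

Step 1: From EH = 7, HM = 14, and ∠EHM = 90°, by the law of cosines:
  EM² = EH² + HM² - 2·EH·HM·cos(90°) = 49 + 196 - 0 = 245
  EM = 7·√5

Step 2: From EH = 7, HK = 12.5, and ∠EHK = 45°, by the law of cosines:
  EK² = EH² + HK² - 2·EH·HK·cos(45°) = 49 + 156.2 - 123.7 = 81.51
  EK ≈ 9.03

Step 3: From GE = 25, GH = 24, EH = 7, by the inverse law of cosines:
  cos(∠EGH) = (GE² + GH² - EH²) / (2·GE·GH)
  ∠EGH = 16.26°

Step 4: From GH = 24, GL = 15, HL = 13, by the inverse law of cosines:
  cos(∠HGL) = (GH² + GL² - HL²) / (2·GH·GL)
  ∠HGL = 28.62°

Step 5: From HE = 7, HG = 24, EG = 25, by the inverse law of cosines:
  cos(∠EHG) = (HE² + HG² - EG²) / (2·HE·HG)
  ∠EHG = 90°

Step 6: From HG = 24, HL = 13, GL = 15, by the inverse law of cosines:
  cos(∠GHL) = (HG² + HL² - GL²) / (2·HG·HL)
  ∠GHL = 33.56°

Step 7: From EG = 25, EH = 7, GH = 24, by the inverse law of cosines:
  cos(∠GEH) = (EG² + EH² - GH²) / (2·EG·EH)
  ∠GEH = 73.74°

Step 8: From LG = 15, LH = 13, GH = 24, by the inverse law of cosines:
  cos(∠GLH) = (LG² + LH² - GH²) / (2·LG·LH)
  ∠GLH = 117.82°

Step 9: From EM = 7·√5, MI = 14, and ∠EMI = 60°, by the law of cosines:
  EI² = EM² + MI² - 2·EM·MI·cos(60°) = 245 + 196 - 219.1 = 221.9
  EI ≈ 14.9

Step 10: From EH = 7, EK = 9.03, HK = 12.5, by the inverse law of cosines:
  cos(∠HEK) = (EH² + EK² - HK²) / (2·EH·EK)
  ∠HEK = 101.75°

Step 11: From EH = 7, EM = 7·√5, HM = 14, by the inverse law of cosines:
  cos(∠HEM) = (EH² + EM² - HM²) / (2·EH·EM)
  ∠HEM = 63.43°

Step 12: From ME = 7·√5, MH = 14, EH = 7, by the inverse law of cosines:
  cos(∠EMH) = (ME² + MH² - EH²) / (2·ME·MH)
  ∠EMH = 26.57°

Step 13: From KE = 9.03, KH = 12.5, EH = 7, by the inverse law of cosines:
  cos(∠EKH) = (KE² + KH² - EH²) / (2·KE·KH)
  ∠EKH = 33.25°

Step 14: From EI = 14.9, EM = 7·√5, IM = 14, by the inverse law of cosines:
  cos(∠IEM) = (EI² + EM² - IM²) / (2·EI·EM)
  ∠IEM = 54.49°

Step 15: From IE = 14.9, IM = 14, EM = 7·√5, by the inverse law of cosines:
  cos(∠EIM) = (IE² + IM² - EM²) / (2·IE·IM)
  ∠EIM = 65.51°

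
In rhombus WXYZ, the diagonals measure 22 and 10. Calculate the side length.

In a rhombus, the diagonals bisect each other perpendicularly, creating four congruent right triangles.
Each triangle has legs 11 (half of 22) and 5 (half of 10).
The hypotenuse of each right triangle is a side of the rhombus:
side = sqrt(11^2 + 5^2) = sqrt(146)

sqrt(146)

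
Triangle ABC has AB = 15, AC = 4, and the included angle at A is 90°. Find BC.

The included angle is 90°, so the triangle is right-angled at A. The opposite side BC is the hypotenuse.
By the Pythagorean theorem: BC = sqrt(15^2 + 4^2) = sqrt(241) = sqrt(241).

sqrt(241)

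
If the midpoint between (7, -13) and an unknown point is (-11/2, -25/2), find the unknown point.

Using the midpoint formula: M = ((x1 + x2)/2, (y1 + y2)/2)
We know M = (-11/2, -25/2) and B = (7, -13)
For x: -11/2 = (7 + x2)/2, so x2 = 2*-11/2 - 7 = -18
For y: -25/2 = (-13 + y2)/2, so y2 = 2*-25/2 - -13 = -12
C = (-18, -12)

(-18, -12)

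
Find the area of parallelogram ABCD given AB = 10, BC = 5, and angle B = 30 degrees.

The area of a parallelogram equals the product of two adjacent sides times the sine of the included angle.
This is because the height equals 5 * sin(30°) = 5/2.
Area = 10 * 5/2 = 25

25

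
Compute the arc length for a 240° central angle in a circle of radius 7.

Arc length = 2πr × θ/360
= 2π × 7 × 2/3
= 28*pi/3

28*pi/3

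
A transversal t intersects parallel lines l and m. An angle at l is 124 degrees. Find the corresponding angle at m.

Corresponding angles formed by parallel lines and a transversal are equal.
The given angle is 124 degrees.
The corresponding angle = 124 degrees.

124 degrees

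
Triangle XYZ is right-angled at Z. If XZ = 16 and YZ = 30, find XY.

XY = sqrt(16^2 + 30^2) = sqrt(1156) = 34

34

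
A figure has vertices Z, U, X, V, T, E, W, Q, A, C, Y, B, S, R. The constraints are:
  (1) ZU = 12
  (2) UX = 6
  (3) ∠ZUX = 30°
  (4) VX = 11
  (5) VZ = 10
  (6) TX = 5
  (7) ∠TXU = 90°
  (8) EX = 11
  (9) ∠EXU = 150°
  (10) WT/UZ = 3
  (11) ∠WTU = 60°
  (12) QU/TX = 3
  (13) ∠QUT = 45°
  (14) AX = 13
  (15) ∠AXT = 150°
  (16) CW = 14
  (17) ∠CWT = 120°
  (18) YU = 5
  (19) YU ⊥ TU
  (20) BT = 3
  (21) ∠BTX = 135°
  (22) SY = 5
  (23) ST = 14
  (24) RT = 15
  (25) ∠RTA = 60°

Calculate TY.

Step 1: By the law of cosines on triangle UXT: UT² = 6² + 5² − 2·6·5·cos(90°) = 61, so UT = √61.
Step 2: By the law of cosines on triangle TUY: TY² = √61² + 5² − 2·√61·5·cos(90°) = 86, so TY = √86.

Therefore, the length of TY = √86.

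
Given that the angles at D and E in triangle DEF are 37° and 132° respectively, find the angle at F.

The interior angles sum to 180°: angle F = 180 - 37 - 132 = 11°.
The triangle is obtuse (angles 37°, 132°, 11°).

11 degrees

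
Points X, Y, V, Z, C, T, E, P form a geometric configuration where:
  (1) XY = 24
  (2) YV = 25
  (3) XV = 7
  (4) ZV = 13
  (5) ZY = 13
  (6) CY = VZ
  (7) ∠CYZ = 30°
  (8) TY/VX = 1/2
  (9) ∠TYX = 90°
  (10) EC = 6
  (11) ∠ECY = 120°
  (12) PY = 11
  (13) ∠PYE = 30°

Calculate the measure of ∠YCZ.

From the given relations: CY = VZ = 13.
Step 1: By the law of cosines on triangle CYZ: CZ² = 13² + 13² − 2·13·13·cos(30°) = 45.28, so CZ ≈ 6.73.
Step 2: By the inverse law of cosines on triangle YCZ: cos(∠YCZ) = (13² + 6.73² − 13²) / (2·13·6.73) = 45.28/174.96 = 0.2588, so ∠YCZ = 75°.

Therefore, the measure of angle ∠YCZ = 75°.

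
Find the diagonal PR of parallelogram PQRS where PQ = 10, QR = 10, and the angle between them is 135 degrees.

Using the law of cosines:
d^2 = 10^2 + 10^2 - 2(10)(10)cos(135 degrees)
d^2 = 100 + 100 - 200*-sqrt(2)/2
d^2 = 100*sqrt(2) + 200
d = 10*sqrt(sqrt(2) + 2)

10*sqrt(sqrt(2) + 2)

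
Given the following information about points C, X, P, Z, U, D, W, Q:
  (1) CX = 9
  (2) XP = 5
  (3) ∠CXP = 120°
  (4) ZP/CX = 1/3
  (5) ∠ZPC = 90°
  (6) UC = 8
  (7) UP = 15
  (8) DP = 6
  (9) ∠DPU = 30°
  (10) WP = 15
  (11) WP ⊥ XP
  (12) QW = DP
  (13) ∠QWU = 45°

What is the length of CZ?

From the given relations: ZP = 1/3·CX = 1/3·9 = 3.
Step 1: By the law of cosines on triangle CXP: CP² = 9² + 5² − 2·9·5·cos(120°) = 151, so CP = √151.
Step 2: By the law of cosines on triangle CPZ: CZ² = √151² + 3² − 2·√151·3·cos(90°) = 160, so CZ = 4·√10.

Therefore, the length of CZ = 4·√10.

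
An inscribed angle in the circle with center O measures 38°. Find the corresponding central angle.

By the inscribed angle theorem, the central angle is twice the inscribed angle.
Central angle = 2 × 38° = 76°

76°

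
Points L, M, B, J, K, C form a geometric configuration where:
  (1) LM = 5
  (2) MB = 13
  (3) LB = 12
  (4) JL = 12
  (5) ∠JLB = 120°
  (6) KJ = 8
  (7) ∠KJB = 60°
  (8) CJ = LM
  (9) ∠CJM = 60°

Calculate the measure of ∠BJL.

Step 1: By the law of cosines on triangle JLB: JB² = 12² + 12² − 2·12·12·cos(120°) = 432, so JB = 12·√3.
Step 2: By the inverse law of cosines on triangle BJL: cos(∠BJL) = ((12·√3)² + 12² − 12²) / (2·12·√3·12) = 432/498.83 = 0.866, so ∠BJL = 30°.

Therefore, the measure of angle ∠BJL = 30°.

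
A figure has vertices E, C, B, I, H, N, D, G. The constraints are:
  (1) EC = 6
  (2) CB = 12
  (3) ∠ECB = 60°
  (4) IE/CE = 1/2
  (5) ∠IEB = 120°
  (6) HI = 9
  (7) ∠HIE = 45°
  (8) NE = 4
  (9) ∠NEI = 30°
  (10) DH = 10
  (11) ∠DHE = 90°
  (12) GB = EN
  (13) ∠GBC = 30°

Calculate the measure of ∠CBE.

Step 1: By the law of cosines on triangle BCE: BE² = 12² + 6² − 2·12·6·cos(60°) = 108, so BE = 6·√3.
Step 2: By the inverse law of cosines on triangle CBE: cos(∠CBE) = (12² + (6·√3)² − 6²) / (2·12·6·√3) = 216/249.42 = 0.866, so ∠CBE = 30°.

Therefore, the measure of angle ∠CBE = 30°.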